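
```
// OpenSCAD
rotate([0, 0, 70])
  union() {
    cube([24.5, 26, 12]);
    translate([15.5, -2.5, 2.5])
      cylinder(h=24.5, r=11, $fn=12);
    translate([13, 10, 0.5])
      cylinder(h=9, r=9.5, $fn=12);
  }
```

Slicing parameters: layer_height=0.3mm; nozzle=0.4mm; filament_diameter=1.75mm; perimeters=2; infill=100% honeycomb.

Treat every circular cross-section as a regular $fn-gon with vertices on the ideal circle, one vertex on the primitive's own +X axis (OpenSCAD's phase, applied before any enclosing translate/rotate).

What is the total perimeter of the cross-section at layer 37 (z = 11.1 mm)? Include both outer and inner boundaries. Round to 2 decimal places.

121.33 mm

At z = 11.1 mm: the cube is present — its section is the full 24.5×26 rectangle (perimeter 101.00 mm); the r=11 cylinder at (15.5, -2.5) contributes a regular 12-gon of circumradius 11 (perimeter = 2·12·11.000·sin(180°/12) = 68.33 mm); the cylinder at (13, 10) is absent (z outside [0.5, 9.5]); Merging all regions: the regions partially overlap (shared area 125.25 mm²), so the edge portions inside another operand are dropped and the merged outline is re-measured after clipping — boundary = 121.33 mm; (rotated 70° about Z; rotation is an isometry so areas/perimeters/island counts are preserved). Overall, the cross-section is a single solid region. Total boundary length (outer) = 121.33 mm.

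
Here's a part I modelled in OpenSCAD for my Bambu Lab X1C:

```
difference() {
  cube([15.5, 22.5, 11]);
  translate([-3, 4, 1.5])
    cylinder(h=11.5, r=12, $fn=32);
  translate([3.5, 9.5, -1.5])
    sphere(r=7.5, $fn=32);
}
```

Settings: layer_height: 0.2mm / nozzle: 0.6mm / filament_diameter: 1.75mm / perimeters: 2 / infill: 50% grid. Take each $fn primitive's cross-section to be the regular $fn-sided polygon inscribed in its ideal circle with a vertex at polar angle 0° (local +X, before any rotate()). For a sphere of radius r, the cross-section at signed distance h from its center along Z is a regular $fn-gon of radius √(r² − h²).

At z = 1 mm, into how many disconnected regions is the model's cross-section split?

1

At z = 1 mm: the cube (footprint 15.5×22.5) is included at this height; the cylinder at (-3, 4) is not intersected at this z (z outside [1.5, 13]); the sphere at (3.5, 9.5): section is a regular 32-gon, circumradius = √(r²−h²) = √(7.5²−2.5²) = 7.071; Taking the first minus the rest: starting from the 15.5×22.5 cube, the r=7.5 sphere at (3.5, 9.5) partially overlaps it — only the 125.26 mm² overlap (of its 156.07 mm²) is removed, clipping the outline — 1 connected region. The result has 1 disconnected region.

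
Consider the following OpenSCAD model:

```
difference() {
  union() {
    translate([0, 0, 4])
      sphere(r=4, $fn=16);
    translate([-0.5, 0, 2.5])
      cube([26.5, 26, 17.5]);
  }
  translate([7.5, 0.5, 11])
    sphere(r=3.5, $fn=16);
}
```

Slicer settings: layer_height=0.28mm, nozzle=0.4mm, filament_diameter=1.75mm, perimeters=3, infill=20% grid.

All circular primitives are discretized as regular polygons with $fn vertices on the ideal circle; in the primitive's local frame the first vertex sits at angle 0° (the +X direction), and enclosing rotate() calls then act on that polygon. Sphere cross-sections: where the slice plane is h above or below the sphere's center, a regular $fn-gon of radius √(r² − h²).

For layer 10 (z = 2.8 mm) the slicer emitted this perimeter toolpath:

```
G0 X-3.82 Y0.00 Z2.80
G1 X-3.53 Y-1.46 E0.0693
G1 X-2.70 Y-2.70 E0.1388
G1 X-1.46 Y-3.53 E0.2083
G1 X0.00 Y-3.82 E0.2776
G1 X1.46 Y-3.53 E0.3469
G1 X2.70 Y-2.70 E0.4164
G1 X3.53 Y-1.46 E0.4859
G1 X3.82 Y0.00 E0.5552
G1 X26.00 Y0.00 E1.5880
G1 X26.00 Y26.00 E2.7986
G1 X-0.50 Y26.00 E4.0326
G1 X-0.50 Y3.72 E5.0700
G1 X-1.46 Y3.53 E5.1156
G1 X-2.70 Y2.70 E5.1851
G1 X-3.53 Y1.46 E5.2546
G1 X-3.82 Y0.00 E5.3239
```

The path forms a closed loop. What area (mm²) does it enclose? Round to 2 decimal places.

Apply the shoelace formula to the sequence of (X, Y) vertices; enclosed area = 720.61 mm².

720.61 mm²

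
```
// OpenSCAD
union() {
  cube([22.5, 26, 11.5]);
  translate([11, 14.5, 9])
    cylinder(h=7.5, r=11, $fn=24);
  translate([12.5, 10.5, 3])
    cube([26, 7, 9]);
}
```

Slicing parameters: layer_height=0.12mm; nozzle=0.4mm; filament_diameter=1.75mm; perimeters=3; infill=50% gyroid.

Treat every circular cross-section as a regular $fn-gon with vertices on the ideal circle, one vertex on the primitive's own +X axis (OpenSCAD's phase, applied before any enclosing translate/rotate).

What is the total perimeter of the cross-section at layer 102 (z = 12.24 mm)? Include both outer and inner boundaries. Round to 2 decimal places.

At z = 12.24 mm: the cube is absent (z outside [0, 11.5]); the r=11 cylinder at (11, 14.5) contributes a regular 24-gon of circumradius 11 (perimeter = 2·24·11.000·sin(180°/24) = 68.92 mm); the cube at (12.5, 10.5) is absent (z outside [3, 12]); Taking the union: only the r=11 cylinder at (11, 14.5) is present, so the union is just that shape — boundary = 68.92 mm. Overall, the cross-section is a single solid region. Total boundary length (outer) = 68.92 mm.

68.92 mm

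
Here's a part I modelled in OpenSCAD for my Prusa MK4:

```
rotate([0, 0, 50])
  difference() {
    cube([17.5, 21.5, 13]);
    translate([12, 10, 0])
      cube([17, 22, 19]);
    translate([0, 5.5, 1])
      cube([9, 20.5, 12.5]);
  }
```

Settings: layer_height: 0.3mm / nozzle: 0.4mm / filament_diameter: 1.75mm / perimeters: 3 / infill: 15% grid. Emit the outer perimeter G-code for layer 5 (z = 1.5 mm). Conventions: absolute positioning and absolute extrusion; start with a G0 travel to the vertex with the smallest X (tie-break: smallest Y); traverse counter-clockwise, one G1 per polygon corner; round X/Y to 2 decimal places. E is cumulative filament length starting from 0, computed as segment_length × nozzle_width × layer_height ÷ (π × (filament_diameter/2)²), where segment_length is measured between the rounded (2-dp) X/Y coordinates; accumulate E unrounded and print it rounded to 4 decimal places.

G0 X-10.68 Y20.71 Z1.50
G1 X1.57 Y10.43 E0.7978
G1 X-4.21 Y3.54 E1.2465
G1 X0.00 Y0.00 E1.5209
G1 X11.25 Y13.41 E2.3942
G1 X3.59 Y19.83 E2.8929
G1 X0.05 Y15.62 E3.1673
G1 X-8.76 Y23.01 E3.7410
G1 X-10.68 Y20.71 E3.8904

At z = 1.5 mm: the 17.5×21.5 cube contributes its full rectangle; the cube at (12, 10) (footprint 17×22) is included at this height; the 9×20.5 cube at (0, 5.5) contributes its full rectangle; After the difference (first − rest): starting from the 17.5×21.5 cube, the 17×22 cube at (12, 10) partially overlaps it — only the 63.25 mm² overlap (of its 374.00 mm²) is removed, clipping the outline; the 9×20.5 cube at (0, 5.5) partially overlaps it — only the 144.00 mm² overlap (of its 184.50 mm²) is removed, clipping the outline — 1 connected region; (whole slice rotated 50° about Z — lengths, areas and connectivity unchanged). The outline is a single polygon with 8 vertices. Extrusion per mm of travel: 0.4 × 0.3 / (π × 0.875²) = 0.049890. Accumulating E over each segment gives final E = 3.8904.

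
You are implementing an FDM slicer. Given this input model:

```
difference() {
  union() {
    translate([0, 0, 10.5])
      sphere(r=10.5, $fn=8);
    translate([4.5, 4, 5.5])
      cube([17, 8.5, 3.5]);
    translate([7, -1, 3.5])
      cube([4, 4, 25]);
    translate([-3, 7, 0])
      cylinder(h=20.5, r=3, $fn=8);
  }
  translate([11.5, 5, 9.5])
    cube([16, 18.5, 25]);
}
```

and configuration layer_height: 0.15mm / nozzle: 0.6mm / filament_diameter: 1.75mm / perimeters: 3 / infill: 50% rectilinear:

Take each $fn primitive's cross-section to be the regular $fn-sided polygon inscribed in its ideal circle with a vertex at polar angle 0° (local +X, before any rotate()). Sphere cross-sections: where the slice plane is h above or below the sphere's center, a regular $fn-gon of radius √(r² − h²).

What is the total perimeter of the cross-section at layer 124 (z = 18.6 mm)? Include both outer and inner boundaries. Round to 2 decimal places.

At z = 18.6 mm: the r=10.5 sphere contributes a regular 8-gon of circumradius √(10.5²−8.1²) = 6.681 (perimeter = 2·8·6.681·sin(180°/8) = 40.91 mm); the cube at (4.5, 4) is absent (z outside [5.5, 9]); the cube at (7, -1) is present — its section is the full 4×4 rectangle (perimeter 16.00 mm); the cylinder at (-3, 7): section is a regular 8-gon, circumradius r=3 (perimeter = 2·8·3.000·sin(180°/8) = 18.37 mm); Merging all regions: the regions partially overlap (shared area 4.82 mm²), so the edge portions inside another operand are dropped and the merged outline is re-measured after clipping — boundary = 64.28 mm; the 16×18.5 cube at (11.5, 5) contributes its full rectangle (perimeter 69.00 mm); Taking the first minus the rest: starting from that combined region, the 16×18.5 cube at (11.5, 5) misses the remaining region (no effect) — boundary = 64.28 mm. Overall, the cross-section has 2 separate islands. Total boundary length (outer) = 64.28 mm.

64.28 mm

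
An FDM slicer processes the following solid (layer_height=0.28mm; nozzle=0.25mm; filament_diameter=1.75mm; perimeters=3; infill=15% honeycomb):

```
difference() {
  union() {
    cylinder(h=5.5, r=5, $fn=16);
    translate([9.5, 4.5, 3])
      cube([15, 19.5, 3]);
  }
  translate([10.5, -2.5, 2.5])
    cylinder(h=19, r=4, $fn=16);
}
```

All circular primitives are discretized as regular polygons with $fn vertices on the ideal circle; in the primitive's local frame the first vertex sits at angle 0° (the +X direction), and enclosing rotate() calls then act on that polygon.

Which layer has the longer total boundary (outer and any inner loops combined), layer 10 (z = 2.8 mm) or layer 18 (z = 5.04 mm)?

Layer 10 (z = 2.8): the r=5 cylinder gives a regular 16-gon of circumradius 5 (constant along its height) (perimeter = 2·16·5.000·sin(180°/16) = 31.21 mm); the cube at (9.5, 4.5) is not intersected at this z (z outside [3, 6]); Combining (union): only the r=5 cylinder is present, so the union is just that shape — boundary = 31.21 mm; the cylinder at (10.5, -2.5): section is a regular 16-gon, circumradius r=4 (perimeter = 2·16·4.000·sin(180°/16) = 24.97 mm); Taking the first minus the rest: starting from that combined region, the r=4 cylinder at (10.5, -2.5) misses the remaining region (no effect) — boundary = 31.21 mm. So its perimeter = 31.21 mm. Layer 18 (z = 5.04): the r=5 cylinder gives a regular 16-gon of circumradius 5 (constant along its height) (perimeter = 2·16·5.000·sin(180°/16) = 31.21 mm); the cube at (9.5, 4.5) is present — its section is the full 15×19.5 rectangle (perimeter 69.00 mm); Combining (union): the 2 present regions are separate (no shared area or edge), so areas and boundary lengths simply add and each stays a separate island — boundary = 100.21 mm; the cylinder at (10.5, -2.5): section is a regular 16-gon, circumradius r=4 (perimeter = 2·16·4.000·sin(180°/16) = 24.97 mm); Subtracting the remaining from the first: starting from that combined region, the r=4 cylinder at (10.5, -2.5) misses the remaining region (no effect) — boundary = 100.21 mm. So its perimeter = 100.21 mm. Layer 18 is larger (100.21 vs 31.21 mm).

layer 18 (z = 5.04 mm)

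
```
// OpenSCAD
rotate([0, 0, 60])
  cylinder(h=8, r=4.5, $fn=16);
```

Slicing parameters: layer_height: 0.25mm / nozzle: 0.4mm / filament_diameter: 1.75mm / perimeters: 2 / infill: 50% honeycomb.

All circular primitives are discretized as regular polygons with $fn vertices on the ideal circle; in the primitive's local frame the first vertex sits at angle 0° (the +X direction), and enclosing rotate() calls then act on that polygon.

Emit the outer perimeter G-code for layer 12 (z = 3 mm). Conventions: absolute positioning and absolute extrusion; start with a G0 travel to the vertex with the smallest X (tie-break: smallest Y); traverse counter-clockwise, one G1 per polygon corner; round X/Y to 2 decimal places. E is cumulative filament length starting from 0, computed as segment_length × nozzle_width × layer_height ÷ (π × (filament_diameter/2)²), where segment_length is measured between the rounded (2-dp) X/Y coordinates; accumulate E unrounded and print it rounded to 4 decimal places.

At z = 3 mm: the cylinder: section is a regular 16-gon, circumradius r=4.5; (whole slice rotated 60° about Z — lengths, areas and connectivity unchanged). The outline is a single polygon with 16 vertices. Extrusion per mm of travel: 0.4 × 0.25 / (π × 0.875²) = 0.041575. Accumulating E over each segment gives final E = 1.1682.

G0 X-4.46 Y0.59 Z3.00
G1 X-4.35 Y-1.16 E0.0729
G1 X-3.57 Y-2.74 E0.1462
G1 X-2.25 Y-3.90 E0.2192
G1 X-0.59 Y-4.46 E0.2921
G1 X1.16 Y-4.35 E0.3650
G1 X2.74 Y-3.57 E0.4382
G1 X3.90 Y-2.25 E0.5113
G1 X4.46 Y-0.59 E0.5841
G1 X4.35 Y1.16 E0.6570
G1 X3.57 Y2.74 E0.7303
G1 X2.25 Y3.90 E0.8033
G1 X0.59 Y4.46 E0.8762
G1 X-1.16 Y4.35 E0.9491
G1 X-2.74 Y3.57 E1.0223
G1 X-3.90 Y2.25 E1.0954
G1 X-4.46 Y0.59 E1.1682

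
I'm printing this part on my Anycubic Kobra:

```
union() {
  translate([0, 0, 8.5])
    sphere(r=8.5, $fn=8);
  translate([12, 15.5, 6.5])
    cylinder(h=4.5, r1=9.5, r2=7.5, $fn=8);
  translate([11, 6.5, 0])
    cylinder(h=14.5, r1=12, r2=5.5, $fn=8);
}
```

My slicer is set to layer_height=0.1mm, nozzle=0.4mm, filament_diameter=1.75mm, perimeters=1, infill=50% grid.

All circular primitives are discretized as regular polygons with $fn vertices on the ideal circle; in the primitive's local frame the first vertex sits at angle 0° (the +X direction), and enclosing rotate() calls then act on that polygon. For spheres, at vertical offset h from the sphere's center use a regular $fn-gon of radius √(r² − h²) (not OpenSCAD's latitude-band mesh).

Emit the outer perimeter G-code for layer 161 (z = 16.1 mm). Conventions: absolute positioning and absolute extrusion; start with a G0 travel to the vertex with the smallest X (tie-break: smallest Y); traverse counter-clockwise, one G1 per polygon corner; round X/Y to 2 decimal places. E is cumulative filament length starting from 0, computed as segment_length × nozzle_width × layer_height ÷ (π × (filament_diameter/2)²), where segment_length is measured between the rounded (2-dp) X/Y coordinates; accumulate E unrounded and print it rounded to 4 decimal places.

At z = 16.1 mm: the r=8.5 sphere slices to a regular 8-gon of circumradius 3.807 (√(r²−h²) with h=7.6 from center); the cone at (12, 15.5) is not intersected at this z (z outside [6.5, 11]); the cone at (11, 6.5) does not reach this height (z outside [0, 14.5]); Merging all regions: only the r=8.5 sphere is present, so the union is just that shape — 1 connected region. The outline is a single polygon with 8 vertices. Extrusion per mm of travel: 0.4 × 0.1 / (π × 0.875²) = 0.016630. Accumulating E over each segment gives final E = 0.3877.

G0 X-3.81 Y0.00 Z16.10
G1 X-2.69 Y-2.69 E0.0485
G1 X0.00 Y-3.81 E0.0969
G1 X2.69 Y-2.69 E0.1454
G1 X3.81 Y0.00 E0.1938
G1 X2.69 Y2.69 E0.2423
G1 X0.00 Y3.81 E0.2907
G1 X-2.69 Y2.69 E0.3392
G1 X-3.81 Y0.00 E0.3877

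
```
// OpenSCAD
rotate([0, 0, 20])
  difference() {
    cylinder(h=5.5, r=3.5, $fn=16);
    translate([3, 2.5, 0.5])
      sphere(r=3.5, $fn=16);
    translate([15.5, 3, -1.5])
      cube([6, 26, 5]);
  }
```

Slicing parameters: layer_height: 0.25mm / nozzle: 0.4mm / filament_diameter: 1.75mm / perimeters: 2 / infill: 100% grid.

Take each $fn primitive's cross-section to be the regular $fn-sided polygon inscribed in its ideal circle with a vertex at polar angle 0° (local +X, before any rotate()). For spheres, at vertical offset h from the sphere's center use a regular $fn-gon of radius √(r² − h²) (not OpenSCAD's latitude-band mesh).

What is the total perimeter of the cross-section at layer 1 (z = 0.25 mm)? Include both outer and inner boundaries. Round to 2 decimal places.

21.86 mm

At z = 0.25 mm: the r=3.5 cylinder contributes a regular 16-gon of circumradius 3.5 (perimeter = 2·16·3.500·sin(180°/16) = 21.85 mm); the sphere at (3, 2.5): section is a regular 16-gon, circumradius = √(r²−h²) = √(3.5²−0.25²) = 3.491 (perimeter = 2·16·3.491·sin(180°/16) = 21.79 mm); the 6×26 cube at (15.5, 3) contributes its full rectangle (perimeter 64.00 mm); Subtracting the remaining from the first: starting from the r=3.5 cylinder, the r=3.5 sphere at (3, 2.5) partially overlaps it — only the 11.97 mm² overlap (of its 37.31 mm²) is removed, clipping the outline; the 6×26 cube at (15.5, 3) misses the remaining region (no effect) — boundary = 21.86 mm; (rotated 20° about Z; rotation is an isometry so areas/perimeters/island counts are preserved). Overall, the cross-section is a single solid region. Total boundary length (outer) = 21.86 mm.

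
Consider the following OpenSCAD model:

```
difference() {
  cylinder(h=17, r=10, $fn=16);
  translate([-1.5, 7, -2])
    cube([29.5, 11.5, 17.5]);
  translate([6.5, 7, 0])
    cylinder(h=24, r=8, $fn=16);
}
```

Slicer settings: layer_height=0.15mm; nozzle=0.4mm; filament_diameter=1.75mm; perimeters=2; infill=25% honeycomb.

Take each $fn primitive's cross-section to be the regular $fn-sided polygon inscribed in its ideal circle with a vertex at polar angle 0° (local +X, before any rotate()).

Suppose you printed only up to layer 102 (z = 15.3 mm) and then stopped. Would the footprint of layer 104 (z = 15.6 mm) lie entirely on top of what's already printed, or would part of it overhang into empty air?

part overhangs

Compare the two slices. At z = 15.3: the r=10 cylinder gives a regular 16-gon of circumradius 10 (constant along its height) (area = (16/2)·10.000²·sin(360°/16) = 306.15 mm²); the 29.5×11.5 cube at (-1.5, 7) contributes its full rectangle (area 339.25 mm²); the cylinder at (6.5, 7): section is a regular 16-gon, circumradius r=8 (area = (16/2)·8.000²·sin(360°/16) = 195.93 mm²); After the difference (first − rest): starting from the r=10 cylinder (306.15 mm²), the 29.5×11.5 cube at (-1.5, 7) partially overlaps it — only the 18.05 mm² overlap (of its 339.25 mm²) is removed, clipping the outline; the r=8 cylinder at (6.5, 7) partially overlaps it — only the 68.48 mm² overlap (of its 195.93 mm²) is removed, clipping the outline — area = 219.61 mm². At z = 15.6: the r=10 cylinder contributes a regular 16-gon of circumradius 10 (area = (16/2)·10.000²·sin(360°/16) = 306.15 mm²); the cube at (-1.5, 7) is not intersected at this z (z outside [-2, 15.5]); the cylinder at (6.5, 7): section is a regular 16-gon, circumradius r=8 (area = (16/2)·8.000²·sin(360°/16) = 195.93 mm²); Subtracting the remaining from the first: starting from the r=10 cylinder (306.15 mm²), the r=8 cylinder at (6.5, 7) partially overlaps it — only the 85.78 mm² overlap (of its 195.93 mm²) is removed, clipping the outline — area = 220.37 mm². Checking containment: at z = 15.6 the cross-section extends beyond the z = 15.3 cross-section by about 0.76 mm².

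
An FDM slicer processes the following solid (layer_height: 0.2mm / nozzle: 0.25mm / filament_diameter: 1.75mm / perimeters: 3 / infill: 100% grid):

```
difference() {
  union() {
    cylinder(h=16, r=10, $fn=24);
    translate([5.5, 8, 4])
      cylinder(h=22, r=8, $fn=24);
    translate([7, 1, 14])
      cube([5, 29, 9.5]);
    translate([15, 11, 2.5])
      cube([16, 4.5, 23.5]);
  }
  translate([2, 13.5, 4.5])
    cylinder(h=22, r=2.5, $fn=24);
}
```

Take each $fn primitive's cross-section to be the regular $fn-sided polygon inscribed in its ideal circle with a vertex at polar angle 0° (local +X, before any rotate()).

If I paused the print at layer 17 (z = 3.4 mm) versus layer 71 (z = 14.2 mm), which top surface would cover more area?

layer 71 (z = 14.2 mm)

Layer 17 (z = 3.4): the cylinder: section is a regular 24-gon, circumradius r=10 (area = (24/2)·10.000²·sin(360°/24) = 310.58 mm²); the cylinder at (5.5, 8) is absent (z outside [4, 26]); the cube at (7, 1) is not intersected at this z (z outside [14, 23.5]); the cube at (15, 11) (footprint 16×4.5) is included at this height (area 72.00 mm²); Combining (union): the 2 present regions are separate (no shared area or edge), so areas and boundary lengths simply add and each stays a separate island — area = 382.58 mm²; the cylinder at (2, 13.5) does not reach this height (z outside [4.5, 26.5]); Taking the first minus the rest: none of the subtracted shapes is present at this height, so that combined region is unchanged — area = 382.58 mm². So its area = 382.58 mm². Layer 71 (z = 14.2): the r=10 cylinder contributes a regular 24-gon of circumradius 10 (area = (24/2)·10.000²·sin(360°/24) = 310.58 mm²); the r=8 cylinder at (5.5, 8) gives a regular 24-gon of circumradius 8 (constant along its height) (area = (24/2)·8.000²·sin(360°/24) = 198.77 mm²); the cube at (7, 1) is present — its section is the full 5×29 rectangle (area 145.00 mm²); the 16×4.5 cube at (15, 11) contributes its full rectangle (area 72.00 mm²); Taking the union: the regions partially overlap — summed areas 726.36 mm² minus the doubly-counted overlap 151.26 mm² gives 575.10 mm² — area = 575.10 mm²; the r=2.5 cylinder at (2, 13.5) contributes a regular 24-gon of circumradius 2.5 (area = (24/2)·2.500²·sin(360°/24) = 19.41 mm²); Taking the first minus the rest: starting from the result so far (575.10 mm²), the r=2.5 cylinder at (2, 13.5) partially overlaps it — only the 16.02 mm² overlap (of its 19.41 mm²) is removed, clipping the outline — area = 559.08 mm². So its area = 559.08 mm². Layer 71 is larger (559.08 vs 382.58 mm²).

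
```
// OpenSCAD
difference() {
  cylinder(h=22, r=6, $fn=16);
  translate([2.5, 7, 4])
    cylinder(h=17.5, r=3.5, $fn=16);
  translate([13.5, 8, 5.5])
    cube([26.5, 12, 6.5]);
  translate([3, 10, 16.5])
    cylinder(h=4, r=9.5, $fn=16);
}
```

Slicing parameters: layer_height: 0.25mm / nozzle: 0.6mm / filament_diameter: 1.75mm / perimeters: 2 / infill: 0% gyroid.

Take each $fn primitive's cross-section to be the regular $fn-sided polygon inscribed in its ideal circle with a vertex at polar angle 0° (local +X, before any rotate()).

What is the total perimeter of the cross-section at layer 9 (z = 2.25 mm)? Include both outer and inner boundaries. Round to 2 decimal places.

37.46 mm

At z = 2.25 mm: the r=6 cylinder contributes a regular 16-gon of circumradius 6 (perimeter = 2·16·6.000·sin(180°/16) = 37.46 mm); the cylinder at (2.5, 7) is not intersected at this z (z outside [4, 21.5]); the cube at (13.5, 8) is absent (z outside [5.5, 12]); the cylinder at (3, 10) does not reach this height (z outside [16.5, 20.5]); Subtracting the remaining from the first: none of the subtracted shapes is present at this height, so the r=6 cylinder is unchanged — boundary = 37.46 mm. Overall, the cross-section is a single solid region. Total boundary length (outer) = 37.46 mm.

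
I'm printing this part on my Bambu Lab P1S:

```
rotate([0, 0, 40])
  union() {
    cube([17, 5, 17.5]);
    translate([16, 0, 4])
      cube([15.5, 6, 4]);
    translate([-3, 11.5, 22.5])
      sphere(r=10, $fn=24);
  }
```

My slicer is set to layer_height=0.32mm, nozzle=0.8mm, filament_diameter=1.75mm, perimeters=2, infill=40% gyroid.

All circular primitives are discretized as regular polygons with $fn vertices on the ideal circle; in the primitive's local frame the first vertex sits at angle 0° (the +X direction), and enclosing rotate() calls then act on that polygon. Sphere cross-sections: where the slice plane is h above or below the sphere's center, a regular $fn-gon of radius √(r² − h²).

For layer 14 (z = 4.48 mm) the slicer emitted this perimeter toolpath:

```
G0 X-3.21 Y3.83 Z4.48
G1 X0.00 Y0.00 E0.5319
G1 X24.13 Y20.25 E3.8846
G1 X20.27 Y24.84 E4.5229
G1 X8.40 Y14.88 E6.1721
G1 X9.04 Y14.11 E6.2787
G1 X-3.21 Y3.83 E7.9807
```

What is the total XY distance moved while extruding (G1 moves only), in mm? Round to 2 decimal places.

74.98 mm

Sum the Euclidean lengths of each G1 segment: total = 74.98 mm.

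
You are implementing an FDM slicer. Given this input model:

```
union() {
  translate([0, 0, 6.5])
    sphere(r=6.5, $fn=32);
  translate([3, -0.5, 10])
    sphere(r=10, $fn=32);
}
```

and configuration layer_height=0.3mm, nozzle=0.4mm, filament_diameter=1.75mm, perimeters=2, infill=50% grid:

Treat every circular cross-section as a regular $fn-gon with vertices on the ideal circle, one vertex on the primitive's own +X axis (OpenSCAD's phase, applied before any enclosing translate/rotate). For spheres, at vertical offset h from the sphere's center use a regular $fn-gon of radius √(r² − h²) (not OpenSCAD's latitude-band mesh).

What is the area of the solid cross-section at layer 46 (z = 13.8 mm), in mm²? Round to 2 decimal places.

267.07 mm²

At z = 13.8 mm: the sphere does not reach this height (|z−center|=7.300 > r=6.5); the sphere at (3, -0.5): section is a regular 32-gon, circumradius = √(r²−h²) = √(10²−3.8²) = 9.250 (area = (32/2)·9.250²·sin(360°/32) = 267.07 mm²); Merging all regions: only the r=10 sphere at (3, -0.5) is present, so the union is just that shape — area = 267.07 mm². Overall, the cross-section is a single solid region. Net area = 267.07 mm².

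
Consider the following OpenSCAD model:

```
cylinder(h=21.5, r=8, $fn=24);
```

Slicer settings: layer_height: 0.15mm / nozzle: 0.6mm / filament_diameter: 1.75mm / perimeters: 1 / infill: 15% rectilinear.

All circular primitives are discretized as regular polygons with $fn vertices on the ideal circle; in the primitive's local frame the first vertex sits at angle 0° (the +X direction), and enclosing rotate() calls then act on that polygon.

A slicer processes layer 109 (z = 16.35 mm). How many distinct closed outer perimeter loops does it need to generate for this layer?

1

At z = 16.35 mm: the cylinder: section is a regular 24-gon, circumradius r=8. The result has 1 disconnected region.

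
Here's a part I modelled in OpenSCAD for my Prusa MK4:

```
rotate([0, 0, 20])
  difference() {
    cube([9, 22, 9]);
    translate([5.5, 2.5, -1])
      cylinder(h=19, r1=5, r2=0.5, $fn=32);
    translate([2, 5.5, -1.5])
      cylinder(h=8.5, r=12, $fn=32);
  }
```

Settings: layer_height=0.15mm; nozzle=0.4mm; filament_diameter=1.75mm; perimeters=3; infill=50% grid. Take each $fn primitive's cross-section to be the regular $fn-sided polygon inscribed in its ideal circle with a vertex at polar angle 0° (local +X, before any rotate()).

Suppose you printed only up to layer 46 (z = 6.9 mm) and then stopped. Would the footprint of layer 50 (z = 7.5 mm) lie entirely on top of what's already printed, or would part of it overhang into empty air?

part overhangs

Compare the two slices. At z = 6.9: the cube (footprint 9×22) is included at this height (area 198.00 mm²); the cone at (5.5, 2.5) (r1=5→r2=0.5) has section circumradius 3.129 here — a regular 32-gon (area = (32/2)·3.129²·sin(360°/32) = 30.56 mm²); the r=12 cylinder at (2, 5.5) contributes a regular 32-gon of circumradius 12 (area = (32/2)·12.000²·sin(360°/32) = 449.49 mm²); Taking the first minus the rest: starting from the 9×22 cube (198.00 mm²), the cone at (5.5, 2.5) partially overlaps it — only the 28.99 mm² overlap (of its 30.56 mm²) is removed, clipping the outline; the r=12 cylinder at (2, 5.5) partially overlaps it — only the 122.99 mm² overlap (of its 449.49 mm²) is removed, clipping the outline — area = 46.02 mm²; (rotated 20° about Z; rotation is an isometry so areas/perimeters/island counts are preserved). At z = 7.5: the cube (footprint 9×22) is included at this height (area 198.00 mm²); the cone at (5.5, 2.5) contributes a regular 32-gon of circumradius 2.987 (interpolated between r1=5 and r2=0.5 at t=0.447) (area = (32/2)·2.987²·sin(360°/32) = 27.85 mm²); the cylinder at (2, 5.5) is not intersected at this z (z outside [-1.5, 7]); After the difference (first − rest): starting from the 9×22 cube (198.00 mm²), the cone at (5.5, 2.5) partially overlaps it — only the 26.80 mm² overlap (of its 27.85 mm²) is removed, clipping the outline — area = 171.20 mm²; (whole slice rotated 20° about Z — lengths, areas and connectivity unchanged). Checking containment: at z = 7.5 the cross-section extends beyond the z = 6.9 cross-section by about 125.18 mm².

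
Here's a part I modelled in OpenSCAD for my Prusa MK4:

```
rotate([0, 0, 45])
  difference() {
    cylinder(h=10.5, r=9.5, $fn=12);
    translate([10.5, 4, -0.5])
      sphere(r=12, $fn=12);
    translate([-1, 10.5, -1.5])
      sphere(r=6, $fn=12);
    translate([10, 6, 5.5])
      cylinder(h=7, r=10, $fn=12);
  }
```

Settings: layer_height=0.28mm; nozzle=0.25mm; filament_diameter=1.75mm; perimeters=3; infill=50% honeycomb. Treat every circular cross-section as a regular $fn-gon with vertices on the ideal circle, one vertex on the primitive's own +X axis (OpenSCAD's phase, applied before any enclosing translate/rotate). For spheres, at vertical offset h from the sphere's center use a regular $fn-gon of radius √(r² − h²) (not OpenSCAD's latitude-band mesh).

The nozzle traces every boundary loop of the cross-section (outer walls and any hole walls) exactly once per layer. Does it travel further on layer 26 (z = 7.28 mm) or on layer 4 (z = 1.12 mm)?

layer 26 (z = 7.28 mm)

Layer 26 (z = 7.28): the r=9.5 cylinder contributes a regular 12-gon of circumradius 9.5 (perimeter = 2·12·9.500·sin(180°/12) = 59.01 mm); the sphere at (10.5, 4): section is a regular 12-gon, circumradius = √(r²−h²) = √(12²−7.78²) = 9.136 (perimeter = 2·12·9.136·sin(180°/12) = 56.75 mm); the sphere at (-1, 10.5) is not intersected at this z (|z−center|=8.780 > r=6); the r=10 cylinder at (10, 6) contributes a regular 12-gon of circumradius 10 (perimeter = 2·12·10.000·sin(180°/12) = 62.12 mm); Subtracting the remaining from the first: starting from the r=9.5 cylinder, the r=12 sphere at (10.5, 4) partially overlaps it — only the 69.76 mm² overlap (of its 250.41 mm²) is removed, clipping the outline; the r=10 cylinder at (10, 6) partially overlaps it — only the 11.45 mm² overlap (of its 300.00 mm²) is removed, clipping the outline — boundary = 58.23 mm; (whole slice rotated 45° about Z — lengths, areas and connectivity unchanged). So its perimeter = 58.23 mm. Layer 4 (z = 1.12): the r=9.5 cylinder gives a regular 12-gon of circumradius 9.5 (constant along its height) (perimeter = 2·12·9.500·sin(180°/12) = 59.01 mm); the r=12 sphere at (10.5, 4) slices to a regular 12-gon of circumradius 11.890 (√(r²−h²) with h=1.62 from center) (perimeter = 2·12·11.890·sin(180°/12) = 73.86 mm); the sphere at (-1, 10.5): section is a regular 12-gon, circumradius = √(r²−h²) = √(6²−2.62²) = 5.398 (perimeter = 2·12·5.398·sin(180°/12) = 33.53 mm); the cylinder at (10, 6) is not intersected at this z (z outside [5.5, 12.5]); After the difference (first − rest): starting from the r=9.5 cylinder, the r=12 sphere at (10.5, 4) partially overlaps it — only the 118.57 mm² overlap (of its 424.13 mm²) is removed, clipping the outline; the r=6 sphere at (-1, 10.5) partially overlaps it — only the 13.81 mm² overlap (of its 87.41 mm²) is removed, clipping the outline — boundary = 51.00 mm; (rotated 45° about Z; rotation is an isometry so areas/perimeters/island counts are preserved). So its perimeter = 51.00 mm. Layer 26 is larger (58.23 vs 51.00 mm).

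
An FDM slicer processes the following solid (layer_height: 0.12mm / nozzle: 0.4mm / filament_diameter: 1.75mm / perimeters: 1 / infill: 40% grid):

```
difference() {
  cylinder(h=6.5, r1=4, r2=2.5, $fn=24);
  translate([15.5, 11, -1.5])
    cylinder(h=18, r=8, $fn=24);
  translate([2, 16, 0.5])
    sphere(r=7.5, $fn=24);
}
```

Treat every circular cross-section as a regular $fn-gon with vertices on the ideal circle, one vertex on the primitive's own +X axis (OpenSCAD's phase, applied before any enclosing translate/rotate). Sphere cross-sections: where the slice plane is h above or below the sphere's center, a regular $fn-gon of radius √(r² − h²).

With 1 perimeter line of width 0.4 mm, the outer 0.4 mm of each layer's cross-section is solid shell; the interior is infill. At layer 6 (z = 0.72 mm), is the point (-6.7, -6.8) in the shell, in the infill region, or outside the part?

outside

At z = 0.72 mm: the cone contributes a regular 24-gon of circumradius 3.834 (interpolated between r1=4 and r2=2.5 at t=0.111); the r=8 cylinder at (15.5, 11) contributes a regular 24-gon of circumradius 8; the r=7.5 sphere at (2, 16) slices to a regular 24-gon of circumradius 7.497 (√(r²−h²) with h=0.22 from center); After the difference (first − rest): starting from the cone, the r=8 cylinder at (15.5, 11) misses the remaining region (no effect); the r=7.5 sphere at (2, 16) misses the remaining region (no effect) — 1 connected region. Overall, the cross-section is a single solid region. The nearest boundary edge runs (-1.92, -3.32)→(-2.71, -2.71); distance from the point to it = 5.71 mm. The point is not inside any of the regions above, so it lies outside the cross-section (5.71 mm from the nearest boundary).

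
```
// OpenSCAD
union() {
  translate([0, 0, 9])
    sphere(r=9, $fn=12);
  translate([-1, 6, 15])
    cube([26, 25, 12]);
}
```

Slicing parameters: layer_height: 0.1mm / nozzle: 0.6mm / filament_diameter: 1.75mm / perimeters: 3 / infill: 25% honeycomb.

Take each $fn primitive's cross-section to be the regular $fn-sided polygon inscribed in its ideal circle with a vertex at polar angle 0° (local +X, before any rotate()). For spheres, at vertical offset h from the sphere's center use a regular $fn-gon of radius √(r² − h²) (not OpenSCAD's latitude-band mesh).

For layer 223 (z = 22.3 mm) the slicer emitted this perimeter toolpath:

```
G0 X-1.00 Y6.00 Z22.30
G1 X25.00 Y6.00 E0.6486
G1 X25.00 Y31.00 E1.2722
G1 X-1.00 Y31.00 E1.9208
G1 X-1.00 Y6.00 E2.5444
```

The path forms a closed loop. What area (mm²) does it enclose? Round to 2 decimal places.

Apply the shoelace formula to the sequence of (X, Y) vertices; enclosed area = 650.00 mm².

650.00 mm²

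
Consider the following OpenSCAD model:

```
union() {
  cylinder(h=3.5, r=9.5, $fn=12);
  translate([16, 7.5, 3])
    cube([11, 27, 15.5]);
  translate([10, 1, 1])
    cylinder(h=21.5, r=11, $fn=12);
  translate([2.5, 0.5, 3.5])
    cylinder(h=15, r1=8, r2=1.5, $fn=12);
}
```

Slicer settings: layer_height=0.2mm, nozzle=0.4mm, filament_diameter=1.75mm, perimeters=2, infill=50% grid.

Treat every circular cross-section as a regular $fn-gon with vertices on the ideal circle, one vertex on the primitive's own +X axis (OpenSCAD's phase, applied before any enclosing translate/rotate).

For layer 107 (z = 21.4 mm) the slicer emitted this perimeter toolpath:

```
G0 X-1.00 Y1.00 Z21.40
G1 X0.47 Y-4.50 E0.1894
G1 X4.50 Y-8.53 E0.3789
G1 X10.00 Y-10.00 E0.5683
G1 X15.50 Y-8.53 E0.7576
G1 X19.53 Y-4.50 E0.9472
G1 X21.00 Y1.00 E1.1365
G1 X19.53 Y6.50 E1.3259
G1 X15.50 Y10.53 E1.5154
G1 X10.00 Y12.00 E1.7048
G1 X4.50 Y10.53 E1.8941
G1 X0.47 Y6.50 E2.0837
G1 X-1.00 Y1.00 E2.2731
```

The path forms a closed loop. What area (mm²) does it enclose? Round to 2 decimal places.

363.14 mm²

Apply the shoelace formula to the sequence of (X, Y) vertices; enclosed area = 363.14 mm².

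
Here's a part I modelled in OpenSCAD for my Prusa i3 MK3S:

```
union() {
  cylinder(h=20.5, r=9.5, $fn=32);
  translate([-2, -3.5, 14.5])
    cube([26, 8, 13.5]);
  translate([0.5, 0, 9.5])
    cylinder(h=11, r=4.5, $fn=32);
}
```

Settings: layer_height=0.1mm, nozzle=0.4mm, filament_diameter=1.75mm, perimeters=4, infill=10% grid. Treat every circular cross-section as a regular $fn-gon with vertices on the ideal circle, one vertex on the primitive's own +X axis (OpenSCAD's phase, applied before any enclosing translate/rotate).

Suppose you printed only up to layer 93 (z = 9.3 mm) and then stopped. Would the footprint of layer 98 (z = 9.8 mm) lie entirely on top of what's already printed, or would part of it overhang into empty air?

entirely on top

Compare the two slices. At z = 9.3: the r=9.5 cylinder gives a regular 32-gon of circumradius 9.5 (constant along its height) (area = (32/2)·9.500²·sin(360°/32) = 281.71 mm²); the cube at (-2, -3.5) does not reach this height (z outside [14.5, 28]); the cylinder at (0.5, 0) does not reach this height (z outside [9.5, 20.5]); Combining (union): only the r=9.5 cylinder is present, so the union is just that shape — area = 281.71 mm². At z = 9.8: the r=9.5 cylinder contributes a regular 32-gon of circumradius 9.5 (area = (32/2)·9.500²·sin(360°/32) = 281.71 mm²); the cube at (-2, -3.5) is absent (z outside [14.5, 28]); the r=4.5 cylinder at (0.5, 0) contributes a regular 32-gon of circumradius 4.5 (area = (32/2)·4.500²·sin(360°/32) = 63.21 mm²); Merging all regions: the r=4.5 cylinder at (0.5, 0) lies entirely inside the r=9.5 cylinder, so the union is just the r=9.5 cylinder — area = 281.71 mm². Checking containment: the cross-section at z = 9.8 is a subset of the cross-section at z = 9.3.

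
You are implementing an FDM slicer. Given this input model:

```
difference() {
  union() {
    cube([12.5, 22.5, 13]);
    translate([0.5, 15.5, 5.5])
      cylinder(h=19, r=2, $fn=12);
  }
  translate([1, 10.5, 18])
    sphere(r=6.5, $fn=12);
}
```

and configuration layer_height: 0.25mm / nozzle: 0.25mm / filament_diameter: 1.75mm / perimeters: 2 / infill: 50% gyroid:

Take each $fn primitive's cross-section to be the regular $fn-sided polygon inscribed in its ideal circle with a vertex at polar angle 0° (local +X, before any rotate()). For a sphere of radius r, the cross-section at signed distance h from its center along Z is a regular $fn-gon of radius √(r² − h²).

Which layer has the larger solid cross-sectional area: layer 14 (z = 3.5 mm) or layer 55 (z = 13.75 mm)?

layer 14 (z = 3.5 mm)

Layer 14 (z = 3.5): the cube is present — its section is the full 12.5×22.5 rectangle (area 281.25 mm²); the cylinder at (0.5, 15.5) is absent (z outside [5.5, 24.5]); Combining (union): only the 12.5×22.5 cube is present, so the union is just that shape — area = 281.25 mm²; the sphere at (1, 10.5) does not reach this height (|z−center|=14.500 > r=6.5); Subtracting the remaining from the first: none of the subtracted shapes is present at this height, so the result so far is unchanged — area = 281.25 mm². So its area = 281.25 mm². Layer 55 (z = 13.75): the cube is absent (z outside [0, 13]); the cylinder at (0.5, 15.5): section is a regular 12-gon, circumradius r=2 (area = (12/2)·2.000²·sin(360°/12) = 12.00 mm²); Taking the union: only the r=2 cylinder at (0.5, 15.5) is present, so the union is just that shape — area = 12.00 mm²; the sphere at (1, 10.5): section is a regular 12-gon, circumradius = √(r²−h²) = √(6.5²−4.25²) = 4.918 (area = (12/2)·4.918²·sin(360°/12) = 72.56 mm²); Taking the first minus the rest: starting from that combined region (12.00 mm²), the r=6.5 sphere at (1, 10.5) partially overlaps it — only the 4.63 mm² overlap (of its 72.56 mm²) is removed, clipping the outline — area = 7.37 mm². So its area = 7.37 mm². Layer 14 is larger (281.25 vs 7.37 mm²).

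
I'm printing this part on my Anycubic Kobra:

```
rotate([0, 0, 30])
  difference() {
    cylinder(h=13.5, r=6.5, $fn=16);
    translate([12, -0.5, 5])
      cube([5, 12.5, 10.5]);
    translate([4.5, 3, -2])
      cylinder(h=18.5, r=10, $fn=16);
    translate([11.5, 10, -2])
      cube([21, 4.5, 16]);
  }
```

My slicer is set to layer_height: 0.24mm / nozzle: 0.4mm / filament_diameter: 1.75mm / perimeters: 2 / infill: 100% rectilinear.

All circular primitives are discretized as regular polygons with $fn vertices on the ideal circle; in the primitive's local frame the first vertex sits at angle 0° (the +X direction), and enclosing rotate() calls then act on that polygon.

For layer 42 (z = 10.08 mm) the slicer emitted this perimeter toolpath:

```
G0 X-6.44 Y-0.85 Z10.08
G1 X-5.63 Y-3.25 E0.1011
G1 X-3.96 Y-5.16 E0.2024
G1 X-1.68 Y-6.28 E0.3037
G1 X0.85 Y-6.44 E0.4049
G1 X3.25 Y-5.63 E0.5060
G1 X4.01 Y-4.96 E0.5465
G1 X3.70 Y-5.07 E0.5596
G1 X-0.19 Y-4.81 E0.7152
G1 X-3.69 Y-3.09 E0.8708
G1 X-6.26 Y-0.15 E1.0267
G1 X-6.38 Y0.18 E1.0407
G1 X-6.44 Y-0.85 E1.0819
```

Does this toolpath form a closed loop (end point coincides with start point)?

Start point (G0): (-6.44, -0.85). End point (last G1): the path returns to the start — closed.

yes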